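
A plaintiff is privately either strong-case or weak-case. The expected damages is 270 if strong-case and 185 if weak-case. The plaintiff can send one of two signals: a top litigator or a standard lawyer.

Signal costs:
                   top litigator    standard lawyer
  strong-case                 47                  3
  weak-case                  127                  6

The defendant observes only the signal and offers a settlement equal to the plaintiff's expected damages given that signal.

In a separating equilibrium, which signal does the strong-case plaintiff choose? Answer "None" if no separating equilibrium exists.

top litigator

Try strong-case → top litigator, weak-case → standard lawyer:
  Under separation the defendant infers type exactly: top litigator → strong-case (pays 270), standard lawyer → weak-case (pays 185).
  Strong-case: top litigator gives 270 − 47 = 223; standard lawyer gives 185 − 3 = 182. No deviation. ✓
  Weak-case: standard lawyer gives 185 − 6 = 179; top litigator gives 270 − 127 = 143. No deviation. ✓
Both hold — the strong-case type sends top litigator.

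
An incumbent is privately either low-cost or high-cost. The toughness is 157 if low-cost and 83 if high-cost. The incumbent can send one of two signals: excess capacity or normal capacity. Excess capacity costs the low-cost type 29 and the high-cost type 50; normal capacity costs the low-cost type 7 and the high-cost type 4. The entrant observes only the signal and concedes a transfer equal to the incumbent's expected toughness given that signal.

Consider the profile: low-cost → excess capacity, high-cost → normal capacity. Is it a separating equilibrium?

No

Under separation the entrant infers type exactly: excess capacity → low-cost (pays 157), normal capacity → high-cost (pays 83).
Low-cost: excess capacity gives 157 − 29 = 128; normal capacity gives 83 − 7 = 76. No deviation. ✓
High-cost: normal capacity gives 83 − 4 = 79; excess capacity gives 157 − 50 = 107. Would deviate. ✗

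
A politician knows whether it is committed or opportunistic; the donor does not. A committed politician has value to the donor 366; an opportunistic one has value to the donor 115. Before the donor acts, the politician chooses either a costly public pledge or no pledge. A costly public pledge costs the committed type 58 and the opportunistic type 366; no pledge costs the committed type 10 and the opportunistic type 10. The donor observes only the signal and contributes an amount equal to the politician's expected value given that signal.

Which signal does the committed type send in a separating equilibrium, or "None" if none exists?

Try committed → pledge, opportunistic → no pledge:
  If types separate, pledge earns payment 366 and no pledge earns 115.
  Committed: pledge gives 366 − 58 = 308; no pledge gives 115 − 10 = 105. No deviation. ✓
  Opportunistic: no pledge gives 115 − 10 = 105; pledge gives 366 − 366 = 0. No deviation. ✓
Both hold — the committed type sends pledge.

pledge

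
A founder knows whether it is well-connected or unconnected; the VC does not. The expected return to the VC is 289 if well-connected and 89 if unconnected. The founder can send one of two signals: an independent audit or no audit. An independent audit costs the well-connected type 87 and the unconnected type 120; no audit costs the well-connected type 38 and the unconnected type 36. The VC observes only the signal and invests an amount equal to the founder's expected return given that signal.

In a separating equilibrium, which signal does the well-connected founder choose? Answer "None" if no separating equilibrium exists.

Try well-connected → audit, unconnected → no audit:
  If types separate, audit earns payment 289 and no audit earns 89.
  Well-connected: audit gives 289 − 87 = 202; no audit gives 89 − 38 = 51. No deviation. ✓
  Unconnected: no audit gives 89 − 36 = 53; audit gives 289 − 120 = 169. Would deviate. ✗
Try well-connected → no audit, unconnected → audit:
  If types separate, no audit earns payment 289 and audit earns 89.
  Well-connected: no audit gives 289 − 38 = 251; audit gives 89 − 87 = 2. No deviation. ✓
  Unconnected: audit gives 89 − 120 = -31; no audit gives 289 − 36 = 253. Would deviate. ✗
Neither assignment is incentive-compatible.

None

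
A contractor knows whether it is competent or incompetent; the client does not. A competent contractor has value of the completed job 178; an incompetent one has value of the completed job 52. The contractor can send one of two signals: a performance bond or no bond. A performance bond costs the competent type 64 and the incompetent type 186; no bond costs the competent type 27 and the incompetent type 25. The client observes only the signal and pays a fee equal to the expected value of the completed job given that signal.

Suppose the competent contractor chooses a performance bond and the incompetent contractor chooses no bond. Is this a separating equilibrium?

Yes

Under separation the client infers type exactly: bond → competent (pays 178), no bond → incompetent (pays 52).
Competent: bond gives 178 − 64 = 114; no bond gives 52 − 27 = 25. No deviation. ✓
Incompetent: no bond gives 52 − 25 = 27; bond gives 178 − 186 = -8. No deviation. ✓
Neither type gains from mimicking the other.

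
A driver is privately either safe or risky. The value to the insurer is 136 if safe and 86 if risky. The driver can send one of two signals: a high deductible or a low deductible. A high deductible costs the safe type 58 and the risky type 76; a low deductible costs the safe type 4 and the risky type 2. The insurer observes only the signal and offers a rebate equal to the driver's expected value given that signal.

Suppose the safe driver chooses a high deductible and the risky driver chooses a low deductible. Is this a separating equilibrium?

If types separate, high deductible earns payment 136 and low deductible earns 86.
Safe: high deductible gives 136 − 58 = 78; low deductible gives 86 − 4 = 82. Would deviate. ✗
Risky: low deductible gives 86 − 2 = 84; high deductible gives 136 − 76 = 60. No deviation. ✓

No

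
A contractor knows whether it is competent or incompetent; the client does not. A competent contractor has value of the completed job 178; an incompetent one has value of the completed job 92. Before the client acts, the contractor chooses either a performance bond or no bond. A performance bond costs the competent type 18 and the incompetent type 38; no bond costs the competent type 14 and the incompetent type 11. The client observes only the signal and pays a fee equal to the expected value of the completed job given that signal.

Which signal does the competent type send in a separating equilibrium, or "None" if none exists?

None

Try competent → bond, incompetent → no bond:
  If types separate, bond earns payment 178 and no bond earns 92.
  Competent: bond gives 178 − 18 = 160; no bond gives 92 − 14 = 78. No deviation. ✓
  Incompetent: no bond gives 92 − 11 = 81; bond gives 178 − 38 = 140. Would deviate. ✗
Try competent → no bond, incompetent → bond:
  If types separate, no bond earns payment 178 and bond earns 92.
  Competent: no bond gives 178 − 14 = 164; bond gives 92 − 18 = 74. No deviation. ✓
  Incompetent: bond gives 92 − 38 = 54; no bond gives 178 − 11 = 167. Would deviate. ✗
Neither assignment is incentive-compatible.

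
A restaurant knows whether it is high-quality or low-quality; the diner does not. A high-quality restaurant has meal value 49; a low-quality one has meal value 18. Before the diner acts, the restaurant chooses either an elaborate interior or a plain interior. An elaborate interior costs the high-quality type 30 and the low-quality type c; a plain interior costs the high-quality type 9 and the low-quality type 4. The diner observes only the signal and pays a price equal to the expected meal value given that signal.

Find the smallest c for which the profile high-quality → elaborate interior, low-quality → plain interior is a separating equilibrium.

Under separation: elaborate interior → high-quality (pays 49); plain interior → low-quality (pays 18).
High-quality: 49 − 30 = 19 ≥ 18 − 9 = 9. Holds regardless of c. ✓
Low-quality: 18 − 4 ≥ 49 − c, so c ≥ 49 − 14 = 35.

35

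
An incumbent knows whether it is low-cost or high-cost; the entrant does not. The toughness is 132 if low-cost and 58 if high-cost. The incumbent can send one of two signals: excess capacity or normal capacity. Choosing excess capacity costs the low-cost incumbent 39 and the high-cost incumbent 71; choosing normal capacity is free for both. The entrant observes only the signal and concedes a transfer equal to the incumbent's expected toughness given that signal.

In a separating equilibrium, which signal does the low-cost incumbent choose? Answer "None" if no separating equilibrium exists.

None

Try low-cost → excess capacity, high-cost → normal capacity:
  If types separate, excess capacity earns payment 132 and normal capacity earns 58.
  Low-cost: excess capacity gives 132 − 39 = 93; normal capacity gives 58 − 0 = 58. No deviation. ✓
  High-cost: normal capacity gives 58 − 0 = 58; excess capacity gives 132 − 71 = 61. Would deviate. ✗
Try low-cost → normal capacity, high-cost → excess capacity:
  If types separate, normal capacity earns payment 132 and excess capacity earns 58.
  Low-cost: normal capacity gives 132 − 0 = 132; excess capacity gives 58 − 39 = 19. No deviation. ✓
  High-cost: excess capacity gives 58 − 71 = -13; normal capacity gives 132 − 0 = 132. Would deviate. ✗
Neither assignment is incentive-compatible.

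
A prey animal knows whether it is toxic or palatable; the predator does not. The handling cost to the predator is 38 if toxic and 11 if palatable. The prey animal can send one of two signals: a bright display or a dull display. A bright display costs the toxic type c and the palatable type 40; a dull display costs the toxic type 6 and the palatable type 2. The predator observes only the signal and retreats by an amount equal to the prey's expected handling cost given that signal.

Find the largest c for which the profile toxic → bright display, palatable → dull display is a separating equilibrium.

Under separation: bright display → toxic (pays 38); dull display → palatable (pays 11).
Palatable: 11 − 2 = 9 ≥ 38 − 40 = -2. Holds regardless of c. ✓
Toxic: 38 − c ≥ 11 − 6, so c ≤ 38 − 5 = 33.

33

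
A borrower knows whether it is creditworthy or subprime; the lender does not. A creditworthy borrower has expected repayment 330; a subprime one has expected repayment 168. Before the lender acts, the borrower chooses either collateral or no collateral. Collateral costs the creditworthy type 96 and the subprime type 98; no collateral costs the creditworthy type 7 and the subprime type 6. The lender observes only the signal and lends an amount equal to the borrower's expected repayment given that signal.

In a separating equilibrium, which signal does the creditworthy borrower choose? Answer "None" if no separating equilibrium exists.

Try creditworthy → collateral, subprime → no collateral:
  If types separate, collateral earns payment 330 and no collateral earns 168.
  Creditworthy: collateral gives 330 − 96 = 234; no collateral gives 168 − 7 = 161. No deviation. ✓
  Subprime: no collateral gives 168 − 6 = 162; collateral gives 330 − 98 = 232. Would deviate. ✗
Try creditworthy → no collateral, subprime → collateral:
  If types separate, no collateral earns payment 330 and collateral earns 168.
  Creditworthy: no collateral gives 330 − 7 = 323; collateral gives 168 − 96 = 72. No deviation. ✓
  Subprime: collateral gives 168 − 98 = 70; no collateral gives 330 − 6 = 324. Would deviate. ✗
Neither assignment is incentive-compatible.

None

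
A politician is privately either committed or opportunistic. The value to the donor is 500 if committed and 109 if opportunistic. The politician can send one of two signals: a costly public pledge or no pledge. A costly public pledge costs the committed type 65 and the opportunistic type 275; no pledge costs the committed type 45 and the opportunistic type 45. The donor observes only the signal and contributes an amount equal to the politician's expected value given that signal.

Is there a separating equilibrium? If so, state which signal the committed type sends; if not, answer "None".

None

Try committed → pledge, opportunistic → no pledge:
  If types separate, pledge earns payment 500 and no pledge earns 109.
  Committed: pledge gives 500 − 65 = 435; no pledge gives 109 − 45 = 64. No deviation. ✓
  Opportunistic: no pledge gives 109 − 45 = 64; pledge gives 500 − 275 = 225. Would deviate. ✗
Try committed → no pledge, opportunistic → pledge:
  If types separate, no pledge earns payment 500 and pledge earns 109.
  Committed: no pledge gives 500 − 45 = 455; pledge gives 109 − 65 = 44. No deviation. ✓
  Opportunistic: pledge gives 109 − 275 = -166; no pledge gives 500 − 45 = 455. Would deviate. ✗
Neither assignment is incentive-compatible.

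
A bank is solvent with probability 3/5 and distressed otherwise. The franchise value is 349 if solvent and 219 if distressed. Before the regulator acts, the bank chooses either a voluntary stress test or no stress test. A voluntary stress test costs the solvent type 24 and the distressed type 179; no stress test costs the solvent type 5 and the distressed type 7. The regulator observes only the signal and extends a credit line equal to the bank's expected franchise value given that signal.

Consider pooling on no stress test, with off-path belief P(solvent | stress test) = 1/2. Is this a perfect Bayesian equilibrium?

Yes

At the pooled signal (no stress test) the regulator holds the prior 3/5 and pays 3/5·349 + 2/5·219 = 297. Off-path (stress test) belief 1/2 gives 1/2·349 + 1/2·219 = 284.
Solvent: no stress test gives 297 − 5 = 292; stress test gives 284 − 24 = 260. Stays. ✓
Distressed: no stress test gives 297 − 7 = 290; stress test gives 284 − 179 = 105. Stays. ✓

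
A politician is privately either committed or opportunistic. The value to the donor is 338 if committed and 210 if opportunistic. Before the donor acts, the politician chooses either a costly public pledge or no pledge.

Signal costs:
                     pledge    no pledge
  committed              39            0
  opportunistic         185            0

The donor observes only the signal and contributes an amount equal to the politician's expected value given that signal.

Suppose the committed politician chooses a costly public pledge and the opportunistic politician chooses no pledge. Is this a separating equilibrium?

Yes

If types separate, pledge earns payment 338 and no pledge earns 210.
Committed: pledge gives 338 − 39 = 299; no pledge gives 210 − 0 = 210. No deviation. ✓
Opportunistic: no pledge gives 210 − 0 = 210; pledge gives 338 − 185 = 153. No deviation. ✓
Both incentive constraints hold.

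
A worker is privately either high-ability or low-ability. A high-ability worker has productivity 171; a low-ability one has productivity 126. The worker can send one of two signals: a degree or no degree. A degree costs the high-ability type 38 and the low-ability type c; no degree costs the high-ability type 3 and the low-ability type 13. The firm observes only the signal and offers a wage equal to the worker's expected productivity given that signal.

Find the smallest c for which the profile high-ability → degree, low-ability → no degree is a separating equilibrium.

58

Under separation: degree → high-ability (pays 171); no degree → low-ability (pays 126).
High-ability: 171 − 38 = 133 ≥ 126 − 3 = 123. Holds regardless of c. ✓
Low-ability: 126 − 13 ≥ 171 − c, so c ≥ 171 − 113 = 58.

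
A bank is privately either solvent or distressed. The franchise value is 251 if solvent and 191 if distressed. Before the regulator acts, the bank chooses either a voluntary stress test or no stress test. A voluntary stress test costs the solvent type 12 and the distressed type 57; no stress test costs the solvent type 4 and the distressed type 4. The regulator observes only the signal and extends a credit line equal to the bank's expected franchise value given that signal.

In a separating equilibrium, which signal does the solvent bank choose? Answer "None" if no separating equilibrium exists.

Try solvent → stress test, distressed → no stress test:
  If types separate, stress test earns payment 251 and no stress test earns 191.
  Solvent: stress test gives 251 − 12 = 239; no stress test gives 191 − 4 = 187. No deviation. ✓
  Distressed: no stress test gives 191 − 4 = 187; stress test gives 251 − 57 = 194. Would deviate. ✗
Try solvent → no stress test, distressed → stress test:
  If types separate, no stress test earns payment 251 and stress test earns 191.
  Solvent: no stress test gives 251 − 4 = 247; stress test gives 191 − 12 = 179. No deviation. ✓
  Distressed: stress test gives 191 − 57 = 134; no stress test gives 251 − 4 = 247. Would deviate. ✗
Neither assignment is incentive-compatible.

None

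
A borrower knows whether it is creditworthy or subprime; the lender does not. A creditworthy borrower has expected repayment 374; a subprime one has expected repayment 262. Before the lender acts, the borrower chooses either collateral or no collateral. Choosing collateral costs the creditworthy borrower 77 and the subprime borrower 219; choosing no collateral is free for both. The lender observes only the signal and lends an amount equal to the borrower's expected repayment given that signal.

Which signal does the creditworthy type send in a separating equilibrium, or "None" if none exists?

Try creditworthy → collateral, subprime → no collateral:
  If types separate, collateral earns payment 374 and no collateral earns 262.
  Creditworthy: collateral gives 374 − 77 = 297; no collateral gives 262 − 0 = 262. No deviation. ✓
  Subprime: no collateral gives 262 − 0 = 262; collateral gives 374 − 219 = 155. No deviation. ✓
Both hold — the creditworthy type sends collateral.

collateral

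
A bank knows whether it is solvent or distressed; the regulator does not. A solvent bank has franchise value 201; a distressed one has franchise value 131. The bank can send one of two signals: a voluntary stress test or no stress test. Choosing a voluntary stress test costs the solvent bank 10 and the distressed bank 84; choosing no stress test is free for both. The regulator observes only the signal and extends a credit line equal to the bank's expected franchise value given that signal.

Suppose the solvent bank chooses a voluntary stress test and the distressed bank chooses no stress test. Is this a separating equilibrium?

If types separate, stress test earns payment 201 and no stress test earns 131.
Solvent: stress test gives 201 − 10 = 191; no stress test gives 131 − 0 = 131. No deviation. ✓
Distressed: no stress test gives 131 − 0 = 131; stress test gives 201 − 84 = 117. No deviation. ✓
Neither type gains from mimicking the other.

Yes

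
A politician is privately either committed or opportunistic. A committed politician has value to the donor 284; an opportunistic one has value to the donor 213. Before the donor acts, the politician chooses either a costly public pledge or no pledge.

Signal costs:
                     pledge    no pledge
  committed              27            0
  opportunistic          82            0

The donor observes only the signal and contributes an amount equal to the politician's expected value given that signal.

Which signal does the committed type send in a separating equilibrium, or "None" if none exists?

Try committed → pledge, opportunistic → no pledge:
  If types separate, pledge earns payment 284 and no pledge earns 213.
  Committed: pledge gives 284 − 27 = 257; no pledge gives 213 − 0 = 213. No deviation. ✓
  Opportunistic: no pledge gives 213 − 0 = 213; pledge gives 284 − 82 = 202. No deviation. ✓
Both hold — the committed type sends pledge.

pledge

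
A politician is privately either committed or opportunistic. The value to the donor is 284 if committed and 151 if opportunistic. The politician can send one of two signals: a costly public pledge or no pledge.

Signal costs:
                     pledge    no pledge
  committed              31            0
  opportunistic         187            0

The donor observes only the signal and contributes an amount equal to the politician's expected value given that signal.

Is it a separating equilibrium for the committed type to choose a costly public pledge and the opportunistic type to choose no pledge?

Yes

Under separation the donor infers type exactly: pledge → committed (pays 284), no pledge → opportunistic (pays 151).
Committed: pledge gives 284 − 31 = 253; no pledge gives 151 − 0 = 151. No deviation. ✓
Opportunistic: no pledge gives 151 − 0 = 151; pledge gives 284 − 187 = 97. No deviation. ✓
Neither type gains from mimicking the other.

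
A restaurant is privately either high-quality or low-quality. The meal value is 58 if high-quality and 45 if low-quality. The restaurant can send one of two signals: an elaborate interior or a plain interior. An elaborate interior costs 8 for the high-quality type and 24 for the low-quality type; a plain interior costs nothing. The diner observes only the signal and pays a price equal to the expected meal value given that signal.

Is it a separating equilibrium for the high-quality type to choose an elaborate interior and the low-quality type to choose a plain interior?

If types separate, elaborate interior earns payment 58 and plain interior earns 45.
High-quality: elaborate interior gives 58 − 8 = 50; plain interior gives 45 − 0 = 45. No deviation. ✓
Low-quality: plain interior gives 45 − 0 = 45; elaborate interior gives 58 − 24 = 34. No deviation. ✓
Both incentive constraints hold.

Yes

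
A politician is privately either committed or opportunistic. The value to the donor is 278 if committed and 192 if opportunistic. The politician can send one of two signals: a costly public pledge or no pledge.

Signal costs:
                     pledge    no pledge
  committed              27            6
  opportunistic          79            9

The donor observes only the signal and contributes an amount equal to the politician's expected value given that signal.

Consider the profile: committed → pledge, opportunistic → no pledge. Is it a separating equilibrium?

If types separate, pledge earns payment 278 and no pledge earns 192.
Committed: pledge gives 278 − 27 = 251; no pledge gives 192 − 6 = 186. No deviation. ✓
Opportunistic: no pledge gives 192 − 9 = 183; pledge gives 278 − 79 = 199. Would deviate. ✗

No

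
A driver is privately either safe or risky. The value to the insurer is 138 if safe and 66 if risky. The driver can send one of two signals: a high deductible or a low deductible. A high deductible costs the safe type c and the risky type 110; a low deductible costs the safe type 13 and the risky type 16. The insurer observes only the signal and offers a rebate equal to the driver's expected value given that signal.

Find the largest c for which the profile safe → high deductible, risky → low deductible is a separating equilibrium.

85

Under separation: high deductible → safe (pays 138); low deductible → risky (pays 66).
Risky: 66 − 16 = 50 ≥ 138 − 110 = 28. Holds regardless of c. ✓
Safe: 138 − c ≥ 66 − 13, so c ≤ 138 − 53 = 85.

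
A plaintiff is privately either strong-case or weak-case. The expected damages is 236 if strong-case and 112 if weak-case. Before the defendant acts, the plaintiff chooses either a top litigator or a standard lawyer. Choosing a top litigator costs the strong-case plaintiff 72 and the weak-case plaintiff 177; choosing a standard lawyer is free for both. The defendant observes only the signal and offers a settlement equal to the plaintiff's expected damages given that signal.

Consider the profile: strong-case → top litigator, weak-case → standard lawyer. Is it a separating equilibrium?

If types separate, top litigator earns payment 236 and standard lawyer earns 112.
Strong-case: top litigator gives 236 − 72 = 164; standard lawyer gives 112 − 0 = 112. No deviation. ✓
Weak-case: standard lawyer gives 112 − 0 = 112; top litigator gives 236 − 177 = 59. No deviation. ✓
Neither type gains from mimicking the other.

Yes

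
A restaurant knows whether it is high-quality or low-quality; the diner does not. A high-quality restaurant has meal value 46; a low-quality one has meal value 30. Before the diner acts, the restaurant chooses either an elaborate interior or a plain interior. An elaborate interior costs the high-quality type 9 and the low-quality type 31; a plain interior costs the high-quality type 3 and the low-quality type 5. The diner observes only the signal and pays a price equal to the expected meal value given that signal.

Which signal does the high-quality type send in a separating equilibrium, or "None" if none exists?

elaborate interior

Try high-quality → elaborate interior, low-quality → plain interior:
  If types separate, elaborate interior earns payment 46 and plain interior earns 30.
  High-quality: elaborate interior gives 46 − 9 = 37; plain interior gives 30 − 3 = 27. No deviation. ✓
  Low-quality: plain interior gives 30 − 5 = 25; elaborate interior gives 46 − 31 = 15. No deviation. ✓
Both hold — the high-quality type sends elaborate interior.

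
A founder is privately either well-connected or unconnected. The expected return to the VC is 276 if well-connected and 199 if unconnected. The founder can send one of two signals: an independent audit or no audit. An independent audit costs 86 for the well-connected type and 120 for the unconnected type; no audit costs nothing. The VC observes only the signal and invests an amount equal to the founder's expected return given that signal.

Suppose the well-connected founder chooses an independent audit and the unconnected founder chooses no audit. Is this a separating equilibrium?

No

If types separate, audit earns payment 276 and no audit earns 199.
Well-connected: audit gives 276 − 86 = 190; no audit gives 199 − 0 = 199. Would deviate. ✗
Unconnected: no audit gives 199 − 0 = 199; audit gives 276 − 120 = 156. No deviation. ✓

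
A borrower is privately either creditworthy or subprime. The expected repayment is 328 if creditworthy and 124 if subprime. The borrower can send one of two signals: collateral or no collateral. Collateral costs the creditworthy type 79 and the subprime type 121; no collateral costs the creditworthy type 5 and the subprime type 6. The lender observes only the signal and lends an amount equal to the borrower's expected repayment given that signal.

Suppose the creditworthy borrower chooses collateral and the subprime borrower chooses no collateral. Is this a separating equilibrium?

No

If types separate, collateral earns payment 328 and no collateral earns 124.
Creditworthy: collateral gives 328 − 79 = 249; no collateral gives 124 − 5 = 119. No deviation. ✓
Subprime: no collateral gives 124 − 6 = 118; collateral gives 328 − 121 = 207. Would deviate. ✗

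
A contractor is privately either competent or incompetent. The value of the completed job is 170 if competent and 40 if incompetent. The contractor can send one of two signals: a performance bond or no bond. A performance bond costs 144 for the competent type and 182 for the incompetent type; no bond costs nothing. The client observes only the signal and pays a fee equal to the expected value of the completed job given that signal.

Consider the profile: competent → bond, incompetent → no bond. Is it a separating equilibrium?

Under separation the client infers type exactly: bond → competent (pays 170), no bond → incompetent (pays 40).
Competent: bond gives 170 − 144 = 26; no bond gives 40 − 0 = 40. Would deviate. ✗
Incompetent: no bond gives 40 − 0 = 40; bond gives 170 − 182 = -12. No deviation. ✓

No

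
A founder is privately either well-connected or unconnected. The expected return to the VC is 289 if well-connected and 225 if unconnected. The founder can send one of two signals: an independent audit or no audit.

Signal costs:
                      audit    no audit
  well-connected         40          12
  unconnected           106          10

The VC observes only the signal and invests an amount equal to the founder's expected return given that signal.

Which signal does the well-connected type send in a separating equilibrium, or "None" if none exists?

audit

Try well-connected → audit, unconnected → no audit:
  If types separate, audit earns payment 289 and no audit earns 225.
  Well-connected: audit gives 289 − 40 = 249; no audit gives 225 − 12 = 213. No deviation. ✓
  Unconnected: no audit gives 225 − 10 = 215; audit gives 289 − 106 = 183. No deviation. ✓
Both hold — the well-connected type sends audit.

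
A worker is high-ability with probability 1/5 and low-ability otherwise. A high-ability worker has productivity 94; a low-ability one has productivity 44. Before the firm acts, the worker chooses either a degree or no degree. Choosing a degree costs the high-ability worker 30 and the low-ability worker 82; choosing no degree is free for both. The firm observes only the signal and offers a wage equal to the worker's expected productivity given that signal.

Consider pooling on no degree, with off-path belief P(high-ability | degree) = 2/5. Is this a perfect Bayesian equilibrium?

Yes

At the pooled signal (no degree) the firm holds the prior 1/5 and pays 1/5·94 + 4/5·44 = 54. Off-path (degree) belief 2/5 gives 2/5·94 + 3/5·44 = 64.
High-ability: no degree gives 54 − 0 = 54; degree gives 64 − 30 = 34. Stays. ✓
Low-ability: no degree gives 54 − 0 = 54; degree gives 64 − 82 = -18. Stays. ✓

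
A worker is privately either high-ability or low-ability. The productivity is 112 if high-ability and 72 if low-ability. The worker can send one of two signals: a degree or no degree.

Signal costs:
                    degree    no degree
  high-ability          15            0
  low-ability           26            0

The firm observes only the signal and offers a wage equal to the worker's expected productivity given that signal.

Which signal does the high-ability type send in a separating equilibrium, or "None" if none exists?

None

Try high-ability → degree, low-ability → no degree:
  If types separate, degree earns payment 112 and no degree earns 72.
  High-ability: degree gives 112 − 15 = 97; no degree gives 72 − 0 = 72. No deviation. ✓
  Low-ability: no degree gives 72 − 0 = 72; degree gives 112 − 26 = 86. Would deviate. ✗
Try high-ability → no degree, low-ability → degree:
  If types separate, no degree earns payment 112 and degree earns 72.
  High-ability: no degree gives 112 − 0 = 112; degree gives 72 − 15 = 57. No deviation. ✓
  Low-ability: degree gives 72 − 26 = 46; no degree gives 112 − 0 = 112. Would deviate. ✗
Neither assignment is incentive-compatible.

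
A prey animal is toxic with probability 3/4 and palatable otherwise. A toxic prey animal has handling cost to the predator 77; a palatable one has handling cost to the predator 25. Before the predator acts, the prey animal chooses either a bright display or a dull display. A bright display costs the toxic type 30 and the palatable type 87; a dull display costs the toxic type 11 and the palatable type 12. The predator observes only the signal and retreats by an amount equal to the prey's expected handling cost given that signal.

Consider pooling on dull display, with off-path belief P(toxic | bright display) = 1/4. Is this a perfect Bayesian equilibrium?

On the equilibrium path (dull display) the predator holds the prior 3/4 and pays 3/4·77 + 1/4·25 = 64. Off-path (bright display) belief 1/4 gives 1/4·77 + 3/4·25 = 38.
Toxic: dull display gives 64 − 11 = 53; bright display gives 38 − 30 = 8. Stays. ✓
Palatable: dull display gives 64 − 12 = 52; bright display gives 38 − 87 = -49. Stays. ✓
Beliefs are Bayes-consistent on-path and both types best-respond.

Yes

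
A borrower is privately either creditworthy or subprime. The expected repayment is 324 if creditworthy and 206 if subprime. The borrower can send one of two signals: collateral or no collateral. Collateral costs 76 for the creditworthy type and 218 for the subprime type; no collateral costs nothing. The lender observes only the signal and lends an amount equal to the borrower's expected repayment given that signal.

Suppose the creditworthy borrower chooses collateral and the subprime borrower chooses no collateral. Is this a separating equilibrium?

Yes

If types separate, collateral earns payment 324 and no collateral earns 206.
Creditworthy: collateral gives 324 − 76 = 248; no collateral gives 206 − 0 = 206. No deviation. ✓
Subprime: no collateral gives 206 − 0 = 206; collateral gives 324 − 218 = 106. No deviation. ✓
Both incentive constraints hold.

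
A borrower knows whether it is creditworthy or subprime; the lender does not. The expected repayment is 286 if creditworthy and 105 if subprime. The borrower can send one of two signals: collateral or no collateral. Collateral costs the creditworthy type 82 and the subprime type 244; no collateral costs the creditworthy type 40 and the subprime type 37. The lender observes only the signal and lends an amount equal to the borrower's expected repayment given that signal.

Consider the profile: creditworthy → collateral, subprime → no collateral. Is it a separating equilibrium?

Yes

If types separate, collateral earns payment 286 and no collateral earns 105.
Creditworthy: collateral gives 286 − 82 = 204; no collateral gives 105 − 40 = 65. No deviation. ✓
Subprime: no collateral gives 105 − 37 = 68; collateral gives 286 − 244 = 42. No deviation. ✓
Both incentive constraints hold.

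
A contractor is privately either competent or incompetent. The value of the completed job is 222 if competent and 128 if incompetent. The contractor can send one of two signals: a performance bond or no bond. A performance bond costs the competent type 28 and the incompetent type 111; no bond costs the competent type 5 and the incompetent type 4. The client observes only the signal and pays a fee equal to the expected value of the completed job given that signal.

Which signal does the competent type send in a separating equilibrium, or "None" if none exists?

Try competent → bond, incompetent → no bond:
  If types separate, bond earns payment 222 and no bond earns 128.
  Competent: bond gives 222 − 28 = 194; no bond gives 128 − 5 = 123. No deviation. ✓
  Incompetent: no bond gives 128 − 4 = 124; bond gives 222 − 111 = 111. No deviation. ✓
Both hold — the competent type sends bond.

bond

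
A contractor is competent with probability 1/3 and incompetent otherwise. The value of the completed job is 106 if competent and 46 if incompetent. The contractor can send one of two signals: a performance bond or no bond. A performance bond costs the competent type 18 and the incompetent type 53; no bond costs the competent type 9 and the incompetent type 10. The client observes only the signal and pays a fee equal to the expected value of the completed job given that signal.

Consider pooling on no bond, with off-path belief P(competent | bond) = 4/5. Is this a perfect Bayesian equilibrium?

No

On the equilibrium path (no bond) the client holds the prior 1/3 and pays 1/3·106 + 2/3·46 = 66. Off-path (bond) belief 4/5 gives 4/5·106 + 1/5·46 = 94.
Competent: no bond gives 66 − 9 = 57; bond gives 94 − 18 = 76. Deviates. ✗
Incompetent: no bond gives 66 − 10 = 56; bond gives 94 − 53 = 41. Stays. ✓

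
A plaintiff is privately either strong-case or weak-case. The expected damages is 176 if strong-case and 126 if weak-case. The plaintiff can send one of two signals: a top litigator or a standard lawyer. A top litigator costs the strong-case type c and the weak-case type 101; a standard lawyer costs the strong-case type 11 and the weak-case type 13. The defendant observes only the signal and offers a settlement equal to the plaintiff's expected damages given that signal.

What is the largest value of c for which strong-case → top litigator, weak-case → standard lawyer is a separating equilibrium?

61

Under separation: top litigator → strong-case (pays 176); standard lawyer → weak-case (pays 126).
Weak-case: 126 − 13 = 113 ≥ 176 − 101 = 75. Holds regardless of c. ✓
Strong-case: 176 − c ≥ 126 − 11, so c ≤ 176 − 115 = 61.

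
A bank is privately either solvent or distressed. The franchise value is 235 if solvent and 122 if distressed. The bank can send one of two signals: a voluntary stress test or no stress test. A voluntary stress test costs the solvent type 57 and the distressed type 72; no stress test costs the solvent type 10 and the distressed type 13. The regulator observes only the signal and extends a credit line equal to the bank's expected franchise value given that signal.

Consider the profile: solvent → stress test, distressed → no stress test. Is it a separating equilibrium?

No

If types separate, stress test earns payment 235 and no stress test earns 122.
Solvent: stress test gives 235 − 57 = 178; no stress test gives 122 − 10 = 112. No deviation. ✓
Distressed: no stress test gives 122 − 13 = 109; stress test gives 235 − 72 = 163. Would deviate. ✗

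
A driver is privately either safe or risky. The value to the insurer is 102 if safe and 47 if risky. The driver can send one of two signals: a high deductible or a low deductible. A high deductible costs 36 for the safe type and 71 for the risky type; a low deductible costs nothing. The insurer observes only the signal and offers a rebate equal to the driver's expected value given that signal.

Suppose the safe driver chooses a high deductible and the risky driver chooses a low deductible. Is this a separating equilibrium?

Yes

If types separate, high deductible earns payment 102 and low deductible earns 47.
Safe: high deductible gives 102 − 36 = 66; low deductible gives 47 − 0 = 47. No deviation. ✓
Risky: low deductible gives 47 − 0 = 47; high deductible gives 102 − 71 = 31. No deviation. ✓
Neither type gains from mimicking the other.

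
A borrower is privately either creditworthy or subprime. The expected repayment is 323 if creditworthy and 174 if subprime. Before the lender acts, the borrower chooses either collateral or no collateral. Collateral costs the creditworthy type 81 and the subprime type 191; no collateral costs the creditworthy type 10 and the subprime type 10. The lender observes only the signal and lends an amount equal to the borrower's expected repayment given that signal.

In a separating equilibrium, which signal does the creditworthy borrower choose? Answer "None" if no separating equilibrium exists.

Try creditworthy → collateral, subprime → no collateral:
  If types separate, collateral earns payment 323 and no collateral earns 174.
  Creditworthy: collateral gives 323 − 81 = 242; no collateral gives 174 − 10 = 164. No deviation. ✓
  Subprime: no collateral gives 174 − 10 = 164; collateral gives 323 − 191 = 132. No deviation. ✓
Both hold — the creditworthy type sends collateral.

collateral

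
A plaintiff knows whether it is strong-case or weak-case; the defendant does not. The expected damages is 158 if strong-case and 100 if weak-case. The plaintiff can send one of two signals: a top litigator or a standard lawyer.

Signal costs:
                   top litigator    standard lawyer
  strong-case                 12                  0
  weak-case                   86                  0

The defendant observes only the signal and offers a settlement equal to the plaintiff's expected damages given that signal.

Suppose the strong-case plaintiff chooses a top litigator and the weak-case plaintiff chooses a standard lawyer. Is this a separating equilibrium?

If types separate, top litigator earns payment 158 and standard lawyer earns 100.
Strong-case: top litigator gives 158 − 12 = 146; standard lawyer gives 100 − 0 = 100. No deviation. ✓
Weak-case: standard lawyer gives 100 − 0 = 100; top litigator gives 158 − 86 = 72. No deviation. ✓
Neither type gains from mimicking the other.

Yes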